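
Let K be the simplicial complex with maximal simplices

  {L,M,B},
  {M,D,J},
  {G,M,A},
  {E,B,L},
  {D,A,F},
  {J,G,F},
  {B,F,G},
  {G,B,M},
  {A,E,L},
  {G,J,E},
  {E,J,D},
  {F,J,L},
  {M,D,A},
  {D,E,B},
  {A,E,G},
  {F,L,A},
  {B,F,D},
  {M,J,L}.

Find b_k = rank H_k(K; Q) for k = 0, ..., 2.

b_0 = 1, b_1 = 2, b_2 = 1.

Fix the vertex order A < B < D < E < F < G < J < L < M and write every simplex with vertices in increasing order. Then dim K = 2 and the simplices of K are:

  0-simplices (9): A, B, D, E, F, G, J, L, M
  1-simplices (27): AD, AE, AF, AG, AL, AM, BD, BE, BF, BG, BL, BM, DE, DF, DJ, DM, EG, EJ, EL, FG, FJ, FL, GJ, GM, JL, JM, LM
  2-simplices (18): ADF, ADM, AEG, AEL, AFL, AGM, BDE, BDF, BEL, BFG, BGM, BLM, DEJ, DJM, EGJ, FGJ, FJL, JLM

so the chain groups are C_0 ≅ Z^9, C_1 ≅ Z^27, C_2 ≅ Z^18.

Boundary ∂_1: C_1 → C_0 sends each edge [p,q] (with p < q) to q − p. For instance
  ∂AE = E − A.
The 9×27 boundary matrix has rank 8 and Smith normal form diag(1,1,1,1,1,1,1,1).

The boundary map ∂_2: C_2 → C_1 sends each 2-simplex [p,q,r] to [q,r] − [p,r] + [p,q]. For instance
  ∂AEL = EL − AL + AE,
  ∂BLM = LM − BM + BL.
The 27×18 boundary matrix has rank 17 and Smith normal form diag(1,1,1,1,1,1,1,1,1,1,1,1,1,1,1,1,1).

Now H_k = ker ∂_k / im ∂_{k+1}, so:

  H_0: rank C_0 − rank ∂_1 = 9 − 8 = 1, and the invariant factors of ∂_1 are all 1, so H_0 = Z.
  H_1: rank ker ∂_1 − rank ∂_2 = (27 − 8) − 17 = 2, and the invariant factors of ∂_2 are all 1, so H_1 = Z^2.
  H_2: rank ker ∂_2 − rank ∂_3 = (18 − 17) − 0 = 1, and there is no ∂_3, so H_2 = Z.

As a check, the Euler characteristic is 9 − 27 + 18 = 0, which agrees with 1 − 2 + 1 = 0.

Hence the Betti numbers are b_0 = 1, b_1 = 2, b_2 = 1.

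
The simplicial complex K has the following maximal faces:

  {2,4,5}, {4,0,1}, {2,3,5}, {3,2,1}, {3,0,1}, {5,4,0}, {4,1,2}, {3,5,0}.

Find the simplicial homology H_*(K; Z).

H_0 = Z,  H_1 = 0,  H_2 = Z.

We work with the vertex ordering 0 < 1 < 2 < 3 < 4 < 5. The simplices of K, each written with vertices in increasing order, are:

  0-simplices (6): [0], [1], [2], [3], [4], [5]
  1-simplices (12): [0,1], [0,3], [0,4], [0,5], [1,2], [1,3], [1,4], [2,3], [2,4], [2,5], [3,5], [4,5]
  2-simplices (8): [0,1,3], [0,1,4], [0,3,5], [0,4,5], [1,2,3], [1,2,4], [2,3,5], [2,4,5]

Hence C_0 ≅ Z^6, C_1 ≅ Z^12, C_2 ≅ Z^8.

∂_1: C_1 → C_0 is given by ∂[p,q] = [q] − [p].
This gives a 6×12 integer matrix of rank 5; reducing to Smith normal form yields diagonal entries (1,1,1,1,1).

The boundary map ∂_2: C_2 → C_1 acts by ∂[p,q,r] = [q,r] − [p,r] + [p,q]. For instance
  ∂[0,1,3] = [1,3] − [0,3] + [0,1],
  ∂[2,4,5] = [4,5] − [2,5] + [2,4].
As a 12×8 matrix over Z this has rank 7, with invariant factors (1,1,1,1,1,1,1).

From H_k ≅ ker(∂_k) / im(∂_{k+1}) we obtain:

  H_0: rank C_0 − rank ∂_1 = 6 − 5 = 1, and the invariant factors of ∂_1 are all 1, so H_0 ≅ Z.
  H_1: rank ker ∂_1 − rank ∂_2 = (12 − 5) − 7 = 0, and the invariant factors of ∂_2 are all 1, so H_1 ≅ 0.
  H_2: rank ker ∂_2 − rank ∂_3 = (8 − 7) − 0 = 1, and there is no ∂_3, so H_2 ≅ Z.

As a check, the Euler characteristic is 6 − 12 + 8 = 2, which agrees with 1 − 0 + 1 = 2.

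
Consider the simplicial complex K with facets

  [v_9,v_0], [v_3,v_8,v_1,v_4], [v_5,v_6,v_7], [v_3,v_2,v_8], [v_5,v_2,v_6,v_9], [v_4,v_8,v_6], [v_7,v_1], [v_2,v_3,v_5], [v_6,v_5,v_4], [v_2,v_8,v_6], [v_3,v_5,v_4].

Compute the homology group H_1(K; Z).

H_1 = Z.

K has 10 vertices, 22 edges, 15 triangles, 2 3-simplices.
rank ∂_1 = 9, rank ∂_2 = 12 ⇒ b_1 = 22 − 9 − 12 = 1; all invariant factors of ∂_2 are 1 so no torsion. So H_1 = Z.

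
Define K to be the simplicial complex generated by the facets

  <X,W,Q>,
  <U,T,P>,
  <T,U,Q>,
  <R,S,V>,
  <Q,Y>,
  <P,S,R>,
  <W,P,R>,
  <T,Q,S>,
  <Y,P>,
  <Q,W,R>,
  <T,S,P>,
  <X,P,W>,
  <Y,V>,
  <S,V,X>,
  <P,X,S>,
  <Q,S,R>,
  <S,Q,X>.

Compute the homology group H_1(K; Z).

Fix the vertex order P < Q < R < S < T < U < V < W < X < Y and write every simplex with vertices in increasing order. Then dim K = 2 and the simplices of K are:

  0-simplices (10): P, Q, R, S, T, U, V, W, X, Y
  1-simplices (24): PR, PS, PT, PU, PW, PX, PY, QR, QS, QT, QU, QW, QX, QY, RS, RV, RW, ST, SV, SX, TU, VX, VY, WX
  2-simplices (14): PRS, PRW, PST, PSX, PTU, PWX, QRS, QRW, QST, QSX, QTU, QWX, RSV, SVX

giving chain groups C_0 ≅ Z^10, C_1 ≅ Z^24, C_2 ≅ Z^14.

The boundary map ∂_1: C_1 → C_0 is given by ∂[p,q] = [q] − [p]. For instance
  ∂QS = S − Q.
The resulting 10×24 matrix has rank 9, and its Smith normal form has invariant factors (1,1,1,1,1,1,1,1,1).

Boundary ∂_2: C_2 → C_1 acts by ∂[p,q,r] = [q,r] − [p,r] + [p,q]. For instance
  ∂SVX = VX − SX + SV,
  ∂QTU = TU − QU + QT.
This gives a 24×14 integer matrix of rank 13; reducing to Smith normal form yields diagonal entries (1,1,1,1,1,1,1,1,1,1,1,1,1).

Now H_k = ker ∂_k / im ∂_{k+1}, so:

  H_1: rank ker ∂_1 − rank ∂_2 = (24 − 9) − 13 = 2, and the invariant factors of ∂_2 are all 1, so H_1 = Z^2.

H_1 ≅ Z^2.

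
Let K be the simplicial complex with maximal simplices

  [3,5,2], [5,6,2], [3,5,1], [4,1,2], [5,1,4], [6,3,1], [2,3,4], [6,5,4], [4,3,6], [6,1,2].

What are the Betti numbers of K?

b_0 = 1, b_1 = 0, b_2 = 0.

Take the total order 1 < 2 < 3 < 4 < 5 < 6 on the vertex set. Then K (dimension 2) consists of the simplices:

  0-simplices (6): [1], [2], [3], [4], [5], [6]
  1-simplices (15): [1,2], [1,3], [1,4], [1,5], [1,6], [2,3], [2,4], [2,5], [2,6], [3,4], [3,5], [3,6], [4,5], [4,6], [5,6]
  2-simplices (10): [1,2,4], [1,2,6], [1,3,5], [1,3,6], [1,4,5], [2,3,4], [2,3,5], [2,5,6], [3,4,6], [4,5,6]

Hence C_0 ≅ Z^6, C_1 ≅ Z^15, C_2 ≅ Z^10.

∂_1: C_1 → C_0 is given by ∂[p,q] = [q] − [p]. For instance
  ∂[5,6] = [6] − [5].
As a 6×15 matrix over Z this has rank 5, with invariant factors (1,1,1,1,1).

Boundary ∂_2: C_2 → C_1 acts by ∂[p,q,r] = [q,r] − [p,r] + [p,q]. For instance
  ∂[2,3,5] = [3,5] − [2,5] + [2,3],
  ∂[1,4,5] = [4,5] − [1,5] + [1,4].
As a 15×10 matrix over Z this has rank 10, with invariant factors (1,1,1,1,1,1,1,1,1,2).

From H_k ≅ ker(∂_k) / im(∂_{k+1}) we obtain:

  H_0: rank C_0 − rank ∂_1 = 6 − 5 = 1, and the invariant factors of ∂_1 are all 1, so H_0 = Z.
  H_1: rank ker ∂_1 − rank ∂_2 = (15 − 5) − 10 = 0, and ∂_2 has invariant factor 2 > 1, so H_1 = Z/2.
  H_2: rank ker ∂_2 − rank ∂_3 = (10 − 10) − 0 = 0, and there is no ∂_3, so H_2 = 0.

(K is a triangulation of the real projective plane RP^2.)

Hence the Betti numbers are b_0 = 1, b_1 = 0, b_2 = 0.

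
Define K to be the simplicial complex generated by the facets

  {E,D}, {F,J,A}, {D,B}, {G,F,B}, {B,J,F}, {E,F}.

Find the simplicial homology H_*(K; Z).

Take the total order A < B < D < E < F < G < J on the vertex set. Then K (dimension 2) consists of the simplices:

  0-simplices (7): A, B, D, E, F, G, J
  1-simplices (10): AF, AJ, BD, BF, BG, BJ, DE, EF, FG, FJ
  2-simplices (3): AFJ, BFG, BFJ

Hence C_0 ≅ Z^7, C_1 ≅ Z^10, C_2 ≅ Z^3.

∂_1: C_1 → C_0 sends each edge [p,q] (with p < q) to q − p. For instance
  ∂BF = F − B.
The resulting 7×10 matrix has rank 6, and its Smith normal form has invariant factors (1,1,1,1,1,1).

∂_2: C_2 → C_1 sends each 2-simplex [p,q,r] to [q,r] − [p,r] + [p,q]. For instance
  ∂AFJ = FJ − AJ + AF,
  ∂BFG = FG − BG + BF.
The 10×3 boundary matrix has rank 3 and Smith normal form diag(1,1,1).

From H_k ≅ ker(∂_k) / im(∂_{k+1}) we obtain:

  H_0: rank C_0 − rank ∂_1 = 7 − 6 = 1, and the invariant factors of ∂_1 are all 1, so H_0 = Z.
  H_1: rank ker ∂_1 − rank ∂_2 = (10 − 6) − 3 = 1, and the invariant factors of ∂_2 are all 1, so H_1 = Z.
  H_2: rank ker ∂_2 − rank ∂_3 = (3 − 3) − 0 = 0, and there is no ∂_3, so H_2 = 0.

H_0 ≅ Z,  H_1 ≅ Z,  H_2 = 0.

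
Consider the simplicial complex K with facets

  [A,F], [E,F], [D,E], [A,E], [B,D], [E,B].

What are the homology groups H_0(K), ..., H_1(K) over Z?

H_0 ≅ Z,  H_1 ≅ Z^2.

Order the vertices as A < B < D < E < F. Listing each simplex with vertices in this order, K has dimension 1 with simplices:

  0-simplices (5): A, B, D, E, F
  1-simplices (6): AE, AF, BD, BE, DE, EF

giving chain groups C_0 ≅ Z^5, C_1 ≅ Z^6.

∂_1: C_1 → C_0 sends each edge [p,q] (with p < q) to q − p.
This gives a 5×6 integer matrix of rank 4; reducing to Smith normal form yields diagonal entries (1,1,1,1).

Now H_k = ker ∂_k / im ∂_{k+1}, so:

  H_0: rank C_0 − rank ∂_1 = 5 − 4 = 1, and the invariant factors of ∂_1 are all 1, so H_0 = Z.
  H_1: rank ker ∂_1 − rank ∂_2 = (6 − 4) − 0 = 2, and there is no ∂_2, so H_1 = Z^2.

As a check, the Euler characteristic is 5 − 6 = -1, which agrees with 1 − 2 = -1.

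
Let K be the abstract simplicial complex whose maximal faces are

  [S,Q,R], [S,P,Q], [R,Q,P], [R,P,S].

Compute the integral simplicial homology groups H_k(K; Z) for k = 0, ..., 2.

H_0 = Z,  H_1 = 0,  H_2 = Z.

We work with the vertex ordering P < Q < R < S. The simplices of K, each written with vertices in increasing order, are:

  0-simplices (4): P, Q, R, S
  1-simplices (6): PQ, PR, PS, QR, QS, RS
  2-simplices (4): PQR, PQS, PRS, QRS

so the chain groups are C_0 ≅ Z^4, C_1 ≅ Z^6, C_2 ≅ Z^4.

∂_1: C_1 → C_0 sends each edge [p,q] (with p < q) to q − p. For instance
  ∂QR = R − Q.
The 4×6 boundary matrix has rank 3 and Smith normal form diag(1,1,1).

The boundary map ∂_2: C_2 → C_1 acts by ∂[p,q,r] = [q,r] − [p,r] + [p,q]. For instance
  ∂PQS = QS − PS + PQ,
  ∂QRS = RS − QS + QR.
The resulting 6×4 matrix has rank 3, and its Smith normal form has invariant factors (1,1,1).

Computing H_k = (kernel of ∂_k) / (image of ∂_{k+1}):

  H_0: rank C_0 − rank ∂_1 = 4 − 3 = 1, and the invariant factors of ∂_1 are all 1, so H_0 = Z.
  H_1: rank ker ∂_1 − rank ∂_2 = (6 − 3) − 3 = 0, and the invariant factors of ∂_2 are all 1, so H_1 = 0.
  H_2: rank ker ∂_2 − rank ∂_3 = (4 − 3) − 0 = 1, and there is no ∂_3, so H_2 = Z.

(K is a triangulation of the 2-sphere S^2.)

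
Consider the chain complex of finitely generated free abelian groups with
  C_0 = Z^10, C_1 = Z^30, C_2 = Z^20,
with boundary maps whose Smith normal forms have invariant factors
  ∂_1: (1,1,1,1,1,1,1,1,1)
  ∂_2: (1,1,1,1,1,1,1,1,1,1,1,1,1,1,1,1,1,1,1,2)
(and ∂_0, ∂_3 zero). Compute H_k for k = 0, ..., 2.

H_0: b_0 = 10 − 0 − 9 = 1; torsion from ∂_1 factors > 1: none. So H_0 ≅ Z.
H_1: b_1 = 30 − 9 − 20 = 1; torsion from ∂_2 factors > 1: [2]. So H_1 ≅ Z ⊕ Z_2.
H_2: b_2 = 20 − 20 − 0 = 0; torsion from ∂_3 factors > 1: none. So H_2 ≅ 0.

H_0 ≅ Z,  H_1 ≅ Z ⊕ Z_2,  H_2 = 0.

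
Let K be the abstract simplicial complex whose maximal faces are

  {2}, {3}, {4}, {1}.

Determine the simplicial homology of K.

H_0 ≅ Z^4.

We work with the vertex ordering 1 < 2 < 3 < 4. The simplices of K, each written with vertices in increasing order, are:

  0-simplices (4): [1], [2], [3], [4]

giving chain groups C_0 ≅ Z^4.

Reading off H_k = ker ∂_k / im ∂_{k+1}:

  H_0: rank C_0 − rank ∂_1 = 4 − 0 = 4, and there is no ∂_1, so H_0 = Z^4.

(K is a triangulation of a set of 4 points.)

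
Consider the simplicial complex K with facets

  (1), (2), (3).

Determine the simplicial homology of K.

H_0 ≅ Z^3.

Order the vertices as 1 < 2 < 3. Listing each simplex with vertices in this order, K has dimension 0 with simplices:

  0-simplices (3): [1], [2], [3]

so the chain groups are C_0 ≅ Z^3.

From H_k ≅ ker(∂_k) / im(∂_{k+1}) we obtain:

  H_0: rank C_0 − rank ∂_1 = 3 − 0 = 3, and there is no ∂_1, so H_0 = Z^3.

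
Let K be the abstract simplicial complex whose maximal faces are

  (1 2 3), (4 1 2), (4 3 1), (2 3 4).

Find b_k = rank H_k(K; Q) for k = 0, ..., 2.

b_0 = 1, b_1 = 0, b_2 = 1.

Order the vertices as 1 < 2 < 3 < 4. Listing each simplex with vertices in this order, K has dimension 2 with simplices:

  0-simplices (4): [1], [2], [3], [4]
  1-simplices (6): [1,2], [1,3], [1,4], [2,3], [2,4], [3,4]
  2-simplices (4): [1,2,3], [1,2,4], [1,3,4], [2,3,4]

so the chain groups are C_0 ≅ Z^4, C_1 ≅ Z^6, C_2 ≅ Z^4.

The boundary map ∂_1: C_1 → C_0 sends each edge [p,q] (with p < q) to q − p.
The resulting 4×6 matrix has rank 3, and its Smith normal form has invariant factors (1,1,1).

The boundary map ∂_2: C_2 → C_1 acts by ∂[p,q,r] = [q,r] − [p,r] + [p,q]. For instance
  ∂[1,3,4] = [3,4] − [1,4] + [1,3],
  ∂[1,2,3] = [2,3] − [1,3] + [1,2].
As a 6×4 matrix over Z this has rank 3, with invariant factors (1,1,1).

Computing H_k = (kernel of ∂_k) / (image of ∂_{k+1}):

  H_0: rank C_0 − rank ∂_1 = 4 − 3 = 1, and the invariant factors of ∂_1 are all 1, so H_0 ≅ Z.
  H_1: rank ker ∂_1 − rank ∂_2 = (6 − 3) − 3 = 0, and the invariant factors of ∂_2 are all 1, so H_1 ≅ 0.
  H_2: rank ker ∂_2 − rank ∂_3 = (4 − 3) − 0 = 1, and there is no ∂_3, so H_2 ≅ Z.

(K is a triangulation of the 2-sphere S^2.)

Hence the Betti numbers are b_0 = 1, b_1 = 0, b_2 = 1.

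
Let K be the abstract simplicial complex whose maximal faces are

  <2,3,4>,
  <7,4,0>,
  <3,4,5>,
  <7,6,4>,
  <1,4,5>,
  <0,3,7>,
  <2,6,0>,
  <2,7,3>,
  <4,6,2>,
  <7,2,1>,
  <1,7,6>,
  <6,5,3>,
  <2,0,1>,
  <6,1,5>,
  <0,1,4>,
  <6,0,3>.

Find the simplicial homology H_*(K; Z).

K has 8 vertices, 24 edges, 16 triangles.
rank ∂_0 = 0, rank ∂_1 = 7 ⇒ b_0 = 8 − 0 − 7 = 1; all invariant factors of ∂_1 are 1 so no torsion. So H_0 = Z.
rank ∂_1 = 7, rank ∂_2 = 15 ⇒ b_1 = 24 − 7 − 15 = 2; all invariant factors of ∂_2 are 1 so no torsion. So H_1 = Z^2.
rank ∂_2 = 15, rank ∂_3 = 0 ⇒ b_2 = 16 − 15 − 0 = 1. So H_2 = Z.

H_0 = Z,  H_1 = Z^2,  H_2 = Z.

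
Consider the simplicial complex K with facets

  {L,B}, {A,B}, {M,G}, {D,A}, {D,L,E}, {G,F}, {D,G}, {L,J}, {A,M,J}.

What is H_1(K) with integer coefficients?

K has 9 vertices, 13 edges, 2 triangles.
rank ∂_1 = 8, rank ∂_2 = 2 ⇒ b_1 = 13 − 8 − 2 = 3; all invariant factors of ∂_2 are 1 so no torsion. So H_1 ≅ Z^3.

H_1 = Z^3.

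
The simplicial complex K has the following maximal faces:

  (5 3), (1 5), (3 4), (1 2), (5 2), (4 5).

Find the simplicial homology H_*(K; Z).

H_0 = Z,  H_1 = Z^2.

Take the total order 1 < 2 < 3 < 4 < 5 on the vertex set. Then K (dimension 1) consists of the simplices:

  0-simplices (5): [1], [2], [3], [4], [5]
  1-simplices (6): [1,2], [1,5], [2,5], [3,4], [3,5], [4,5]

so the chain groups are C_0 ≅ Z^5, C_1 ≅ Z^6.

The boundary map ∂_1: C_1 → C_0 is given by ∂[p,q] = [q] − [p].
As a 5×6 matrix over Z this has rank 4, with invariant factors (1,1,1,1).

From H_k ≅ ker(∂_k) / im(∂_{k+1}) we obtain:

  H_0: rank C_0 − rank ∂_1 = 5 − 4 = 1, and the invariant factors of ∂_1 are all 1, so H_0 = Z.
  H_1: rank ker ∂_1 − rank ∂_2 = (6 − 4) − 0 = 2, and there is no ∂_2, so H_1 = Z^2.

As a check, the Euler characteristic is 5 − 6 = -1, which agrees with 1 − 2 = -1.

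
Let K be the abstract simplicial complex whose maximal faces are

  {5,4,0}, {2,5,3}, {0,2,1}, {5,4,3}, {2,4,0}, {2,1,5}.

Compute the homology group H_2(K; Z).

Fix the vertex order 0 < 1 < 2 < 3 < 4 < 5 and write every simplex with vertices in increasing order. Then dim K = 2 and the simplices of K are:

  0-simplices (6): [0], [1], [2], [3], [4], [5]
  1-simplices (12): [0,1], [0,2], [0,4], [0,5], [1,2], [1,5], [2,3], [2,4], [2,5], [3,4], [3,5], [4,5]
  2-simplices (6): [0,1,2], [0,2,4], [0,4,5], [1,2,5], [2,3,5], [3,4,5]

so the chain groups are C_0 ≅ Z^6, C_1 ≅ Z^12, C_2 ≅ Z^6.

Boundary ∂_1: C_1 → C_0 is given by ∂[p,q] = [q] − [p]. For instance
  ∂[1,5] = [5] − [1].
This gives a 6×12 integer matrix of rank 5; reducing to Smith normal form yields diagonal entries (1,1,1,1,1).

∂_2: C_2 → C_1 maps a triangle to the signed sum of its edges. For instance
  ∂[1,2,5] = [2,5] − [1,5] + [1,2],
  ∂[0,2,4] = [2,4] − [0,4] + [0,2].
This gives a 12×6 integer matrix of rank 6; reducing to Smith normal form yields diagonal entries (1,1,1,1,1,1).

Computing H_k = (kernel of ∂_k) / (image of ∂_{k+1}):

  H_2: rank ker ∂_2 − rank ∂_3 = (6 − 6) − 0 = 0, and there is no ∂_3, so H_2 ≅ 0.

H_2 = 0.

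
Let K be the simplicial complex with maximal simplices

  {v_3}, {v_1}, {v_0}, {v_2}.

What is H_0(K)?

Take the total order v_0 < v_1 < v_2 < v_3 on the vertex set. Then K (dimension 0) consists of the simplices:

  0-simplices (4): [v_0], [v_1], [v_2], [v_3]

giving chain groups C_0 ≅ Z^4.

Reading off H_k = ker ∂_k / im ∂_{k+1}:

  H_0: rank C_0 − rank ∂_1 = 4 − 0 = 4, and there is no ∂_1, so H_0 ≅ Z^4.

H_0 ≅ Z^4.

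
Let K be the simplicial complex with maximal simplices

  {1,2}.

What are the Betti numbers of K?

b_0 = 1, b_1 = 0.

Take the total order 1 < 2 on the vertex set. Then K (dimension 1) consists of the simplices:

  0-simplices (2): [1], [2]
  1-simplices (1): [1,2]

so the chain groups are C_0 ≅ Z^2, C_1 ≅ Z^1.

∂_1: C_1 → C_0 maps an edge to its endpoints' difference, ∂[p,q] = q − p. For instance
  ∂[1,2] = [2] − [1].
The 2×1 boundary matrix has rank 1 and Smith normal form diag(1).

From H_k ≅ ker(∂_k) / im(∂_{k+1}) we obtain:

  H_0: rank C_0 − rank ∂_1 = 2 − 1 = 1, and the invariant factors of ∂_1 are all 1, so H_0 = Z.
  H_1: rank ker ∂_1 − rank ∂_2 = (1 − 1) − 0 = 0, and there is no ∂_2, so H_1 = 0.

(K is a triangulation of the 1-simplex.)

Hence the Betti numbers are b_0 = 1, b_1 = 0.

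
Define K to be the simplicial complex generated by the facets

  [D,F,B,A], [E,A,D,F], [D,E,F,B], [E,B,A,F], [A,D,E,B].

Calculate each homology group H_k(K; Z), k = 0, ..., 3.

Order the vertices as A < B < D < E < F. Listing each simplex with vertices in this order, K has dimension 3 with simplices:

  0-simplices (5): A, B, D, E, F
  1-simplices (10): AB, AD, AE, AF, BD, BE, BF, DE, DF, EF
  2-simplices (10): ABD, ABE, ABF, ADE, ADF, AEF, BDE, BDF, BEF, DEF
  3-simplices (5): ABDE, ABDF, ABEF, ADEF, BDEF

Hence C_0 ≅ Z^5, C_1 ≅ Z^10, C_2 ≅ Z^10, C_3 ≅ Z^5.

Boundary ∂_1: C_1 → C_0 is given by ∂[p,q] = [q] − [p].
As a 5×10 matrix over Z this has rank 4, with invariant factors (1,1,1,1).

∂_2: C_2 → C_1 sends each 2-simplex [p,q,r] to [q,r] − [p,r] + [p,q]. For instance
  ∂BEF = EF − BF + BE,
  ∂ABF = BF − AF + AB.
The resulting 10×10 matrix has rank 6, and its Smith normal form has invariant factors (1,1,1,1,1,1).

The boundary map ∂_3: C_3 → C_2 sends each 3-simplex σ to the alternating sum Σ_i (−1)^i (σ with its i-th vertex removed). For instance
  ∂ABDE = BDE − ADE + ABE − ABD,
  ∂ABDF = BDF − ADF + ABF − ABD.
The resulting 10×5 matrix has rank 4, and its Smith normal form has invariant factors (1,1,1,1).

Reading off H_k = ker ∂_k / im ∂_{k+1}:

  H_0: rank C_0 − rank ∂_1 = 5 − 4 = 1, and the invariant factors of ∂_1 are all 1, so H_0 ≅ Z.
  H_1: rank ker ∂_1 − rank ∂_2 = (10 − 4) − 6 = 0, and the invariant factors of ∂_2 are all 1, so H_1 ≅ 0.
  H_2: rank ker ∂_2 − rank ∂_3 = (10 − 6) − 4 = 0, and the invariant factors of ∂_3 are all 1, so H_2 ≅ 0.
  H_3: rank ker ∂_3 − rank ∂_4 = (5 − 4) − 0 = 1, and there is no ∂_4, so H_3 ≅ Z.

As a check, the Euler characteristic is 5 − 10 + 10 − 5 = 0, which agrees with 1 − 0 + 0 − 1 = 0.
(K is a triangulation of the 3-sphere S^3.)

H_0 = Z,  H_1 = 0,  H_2 = 0,  H_3 = Z.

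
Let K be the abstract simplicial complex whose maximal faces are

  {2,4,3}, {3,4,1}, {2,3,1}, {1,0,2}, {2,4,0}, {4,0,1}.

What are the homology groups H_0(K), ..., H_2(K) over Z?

H_0 ≅ Z,  H_1 = 0,  H_2 ≅ Z.

Fix the vertex order 0 < 1 < 2 < 3 < 4 and write every simplex with vertices in increasing order. Then dim K = 2 and the simplices of K are:

  0-simplices (5): [0], [1], [2], [3], [4]
  1-simplices (9): [0,1], [0,2], [0,4], [1,2], [1,3], [1,4], [2,3], [2,4], [3,4]
  2-simplices (6): [0,1,2], [0,1,4], [0,2,4], [1,2,3], [1,3,4], [2,3,4]

giving chain groups C_0 ≅ Z^5, C_1 ≅ Z^9, C_2 ≅ Z^6.

The boundary map ∂_1: C_1 → C_0 maps an edge to its endpoints' difference, ∂[p,q] = q − p.
As a 5×9 matrix over Z this has rank 4, with invariant factors (1,1,1,1).

Boundary ∂_2: C_2 → C_1 acts by ∂[p,q,r] = [q,r] − [p,r] + [p,q]. For instance
  ∂[1,2,3] = [2,3] − [1,3] + [1,2],
  ∂[1,3,4] = [3,4] − [1,4] + [1,3].
The resulting 9×6 matrix has rank 5, and its Smith normal form has invariant factors (1,1,1,1,1).

From H_k ≅ ker(∂_k) / im(∂_{k+1}) we obtain:

  H_0: rank C_0 − rank ∂_1 = 5 − 4 = 1, and the invariant factors of ∂_1 are all 1, so H_0 ≅ Z.
  H_1: rank ker ∂_1 − rank ∂_2 = (9 − 4) − 5 = 0, and the invariant factors of ∂_2 are all 1, so H_1 ≅ 0.
  H_2: rank ker ∂_2 − rank ∂_3 = (6 − 5) − 0 = 1, and there is no ∂_3, so H_2 ≅ Z.

As a check, the Euler characteristic is 5 − 9 + 6 = 2, which agrees with 1 − 0 + 1 = 2.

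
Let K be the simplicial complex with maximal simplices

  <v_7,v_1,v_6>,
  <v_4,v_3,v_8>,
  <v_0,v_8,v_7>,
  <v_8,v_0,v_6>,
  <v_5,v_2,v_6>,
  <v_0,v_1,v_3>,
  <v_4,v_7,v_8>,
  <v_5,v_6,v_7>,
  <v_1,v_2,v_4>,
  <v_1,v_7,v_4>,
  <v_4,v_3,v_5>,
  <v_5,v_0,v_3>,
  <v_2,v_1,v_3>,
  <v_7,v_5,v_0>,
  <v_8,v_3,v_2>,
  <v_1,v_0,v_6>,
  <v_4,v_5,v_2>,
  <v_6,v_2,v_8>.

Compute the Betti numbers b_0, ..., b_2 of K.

We work with the vertex ordering v_0 < v_1 < v_2 < v_3 < v_4 < v_5 < v_6 < v_7 < v_8. The simplices of K, each written with vertices in increasing order, are:

  0-simplices (9): [v_0], [v_1], [v_2], [v_3], [v_4], [v_5], [v_6], [v_7], [v_8]
  1-simplices (27): (27 of them)
  2-simplices (18): (18 of them)

giving chain groups C_0 ≅ Z^9, C_1 ≅ Z^27, C_2 ≅ Z^18.

∂_1: C_1 → C_0 sends each edge [p,q] (with p < q) to q − p.
The 9×27 boundary matrix has rank 8 and Smith normal form diag(1,1,1,1,1,1,1,1).

Boundary ∂_2: C_2 → C_1 maps a triangle to the signed sum of its edges. For instance
  ∂[v_0,v_3,v_5] = [v_3,v_5] − [v_0,v_5] + [v_0,v_3],
  ∂[v_1,v_2,v_3] = [v_2,v_3] − [v_1,v_3] + [v_1,v_2].
This gives a 27×18 integer matrix of rank 18; reducing to Smith normal form yields diagonal entries (1,1,1,1,1,1,1,1,1,1,1,1,1,1,1,1,1,2).

Reading off H_k = ker ∂_k / im ∂_{k+1}:

  H_0: rank C_0 − rank ∂_1 = 9 − 8 = 1, and the invariant factors of ∂_1 are all 1, so H_0 ≅ Z.
  H_1: rank ker ∂_1 − rank ∂_2 = (27 − 8) − 18 = 1, and ∂_2 has invariant factor 2 > 1, so H_1 ≅ Z ⊕ Z/2Z.
  H_2: rank ker ∂_2 − rank ∂_3 = (18 − 18) − 0 = 0, and there is no ∂_3, so H_2 ≅ 0.

(K is a triangulation of the Klein bottle.)

Hence the Betti numbers are b_0 = 1, b_1 = 1, b_2 = 0.

b_0 = 1, b_1 = 1, b_2 = 0.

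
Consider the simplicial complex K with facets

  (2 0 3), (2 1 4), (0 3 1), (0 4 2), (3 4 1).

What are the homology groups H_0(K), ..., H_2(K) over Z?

Order the vertices as 0 < 1 < 2 < 3 < 4. Listing each simplex with vertices in this order, K has dimension 2 with simplices:

  0-simplices (5): [0], [1], [2], [3], [4]
  1-simplices (10): [0,1], [0,2], [0,3], [0,4], [1,2], [1,3], [1,4], [2,3], [2,4], [3,4]
  2-simplices (5): [0,1,3], [0,2,3], [0,2,4], [1,2,4], [1,3,4]

giving chain groups C_0 ≅ Z^5, C_1 ≅ Z^10, C_2 ≅ Z^5.

The boundary map ∂_1: C_1 → C_0 maps an edge to its endpoints' difference, ∂[p,q] = q − p. For instance
  ∂[1,3] = [3] − [1].
The 5×10 boundary matrix has rank 4 and Smith normal form diag(1,1,1,1).

∂_2: C_2 → C_1 sends each 2-simplex [p,q,r] to [q,r] − [p,r] + [p,q]. For instance
  ∂[0,2,4] = [2,4] − [0,4] + [0,2],
  ∂[0,2,3] = [2,3] − [0,3] + [0,2].
This gives a 10×5 integer matrix of rank 5; reducing to Smith normal form yields diagonal entries (1,1,1,1,1).

Now H_k = ker ∂_k / im ∂_{k+1}, so:

  H_0: rank C_0 − rank ∂_1 = 5 − 4 = 1, and the invariant factors of ∂_1 are all 1, so H_0 ≅ Z.
  H_1: rank ker ∂_1 − rank ∂_2 = (10 − 4) − 5 = 1, and the invariant factors of ∂_2 are all 1, so H_1 ≅ Z.
  H_2: rank ker ∂_2 − rank ∂_3 = (5 − 5) − 0 = 0, and there is no ∂_3, so H_2 ≅ 0.

H_0 = Z,  H_1 = Z,  H_2 = 0.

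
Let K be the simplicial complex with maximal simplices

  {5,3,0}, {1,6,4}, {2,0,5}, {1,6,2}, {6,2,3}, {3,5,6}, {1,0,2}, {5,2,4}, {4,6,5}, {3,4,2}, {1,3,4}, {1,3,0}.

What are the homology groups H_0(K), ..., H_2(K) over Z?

Take the total order 0 < 1 < 2 < 3 < 4 < 5 < 6 on the vertex set. Then K (dimension 2) consists of the simplices:

  0-simplices (7): [0], [1], [2], [3], [4], [5], [6]
  1-simplices (18): [0,1], [0,2], [0,3], [0,5], [1,2], [1,3], [1,4], [1,6], [2,3], [2,4], [2,5], [2,6], [3,4], [3,5], [3,6], [4,5], [4,6], [5,6]
  2-simplices (12): [0,1,2], [0,1,3], [0,2,5], [0,3,5], [1,2,6], [1,3,4], [1,4,6], [2,3,4], [2,3,6], [2,4,5], [3,5,6], [4,5,6]

so the chain groups are C_0 ≅ Z^7, C_1 ≅ Z^18, C_2 ≅ Z^12.

The boundary map ∂_1: C_1 → C_0 is given by ∂[p,q] = [q] − [p]. For instance
  ∂[1,2] = [2] − [1].
The 7×18 boundary matrix has rank 6 and Smith normal form diag(1,1,1,1,1,1).

∂_2: C_2 → C_1 sends each 2-simplex [p,q,r] to [q,r] − [p,r] + [p,q]. For instance
  ∂[0,1,3] = [1,3] − [0,3] + [0,1],
  ∂[0,2,5] = [2,5] − [0,5] + [0,2].
This gives a 18×12 integer matrix of rank 12; reducing to Smith normal form yields diagonal entries (1,1,1,1,1,1,1,1,1,1,1,2).

Reading off H_k = ker ∂_k / im ∂_{k+1}:

  H_0: rank C_0 − rank ∂_1 = 7 − 6 = 1, and the invariant factors of ∂_1 are all 1, so H_0 = Z.
  H_1: rank ker ∂_1 − rank ∂_2 = (18 − 6) − 12 = 0, and ∂_2 has invariant factor 2 > 1, so H_1 = Z/2.
  H_2: rank ker ∂_2 − rank ∂_3 = (12 − 12) − 0 = 0, and there is no ∂_3, so H_2 = 0.

As a check, the Euler characteristic is 7 − 18 + 12 = 1, which agrees with 1 − 0 + 0 = 1.

H_0 = Z,  H_1 = Z/2,  H_2 = 0.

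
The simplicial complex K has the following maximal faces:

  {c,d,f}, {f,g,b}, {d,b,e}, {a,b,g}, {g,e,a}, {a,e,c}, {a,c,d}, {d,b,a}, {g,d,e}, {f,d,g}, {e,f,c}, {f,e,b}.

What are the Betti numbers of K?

b_0 = 1, b_1 = 0, b_2 = 0.

We work with the vertex ordering a < b < c < d < e < f < g. The simplices of K, each written with vertices in increasing order, are:

  0-simplices (7): a, b, c, d, e, f, g
  1-simplices (18): ab, ac, ad, ae, ag, bd, be, bf, bg, cd, ce, cf, de, df, dg, ef, eg, fg
  2-simplices (12): abd, abg, acd, ace, aeg, bde, bef, bfg, cdf, cef, deg, dfg

so the chain groups are C_0 ≅ Z^7, C_1 ≅ Z^18, C_2 ≅ Z^12.

Boundary ∂_1: C_1 → C_0 is given by ∂[p,q] = [q] − [p]. For instance
  ∂cd = d − c.
This gives a 7×18 integer matrix of rank 6; reducing to Smith normal form yields diagonal entries (1,1,1,1,1,1).

The boundary map ∂_2: C_2 → C_1 acts by ∂[p,q,r] = [q,r] − [p,r] + [p,q]. For instance
  ∂aeg = eg − ag + ae,
  ∂bef = ef − bf + be.
The resulting 18×12 matrix has rank 12, and its Smith normal form has invariant factors (1,1,1,1,1,1,1,1,1,1,1,2).

Reading off H_k = ker ∂_k / im ∂_{k+1}:

  H_0: rank C_0 − rank ∂_1 = 7 − 6 = 1, and the invariant factors of ∂_1 are all 1, so H_0 = Z.
  H_1: rank ker ∂_1 − rank ∂_2 = (18 − 6) − 12 = 0, and ∂_2 has invariant factor 2 > 1, so H_1 = Z/2.
  H_2: rank ker ∂_2 − rank ∂_3 = (12 − 12) − 0 = 0, and there is no ∂_3, so H_2 = 0.

(K is a triangulation of the real projective plane RP^2.)

Hence the Betti numbers are b_0 = 1, b_1 = 0, b_2 = 0.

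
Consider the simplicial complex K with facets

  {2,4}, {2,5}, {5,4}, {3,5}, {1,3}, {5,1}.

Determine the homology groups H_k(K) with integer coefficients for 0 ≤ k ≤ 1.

Order the vertices as 1 < 2 < 3 < 4 < 5. Listing each simplex with vertices in this order, K has dimension 1 with simplices:

  0-simplices (5): [1], [2], [3], [4], [5]
  1-simplices (6): [1,3], [1,5], [2,4], [2,5], [3,5], [4,5]

so the chain groups are C_0 ≅ Z^5, C_1 ≅ Z^6.

The boundary map ∂_1: C_1 → C_0 sends each edge [p,q] (with p < q) to q − p. For instance
  ∂[1,5] = [5] − [1].
The resulting 5×6 matrix has rank 4, and its Smith normal form has invariant factors (1,1,1,1).

Computing H_k = (kernel of ∂_k) / (image of ∂_{k+1}):

  H_0: rank C_0 − rank ∂_1 = 5 − 4 = 1, and the invariant factors of ∂_1 are all 1, so H_0 = Z.
  H_1: rank ker ∂_1 − rank ∂_2 = (6 − 4) − 0 = 2, and there is no ∂_2, so H_1 = Z^2.

H_0 ≅ Z,  H_1 ≅ Z^2.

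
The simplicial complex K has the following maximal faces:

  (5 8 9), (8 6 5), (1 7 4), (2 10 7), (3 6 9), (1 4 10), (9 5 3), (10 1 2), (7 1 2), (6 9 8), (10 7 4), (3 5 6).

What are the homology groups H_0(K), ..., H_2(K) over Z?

Fix the vertex order 1 < 2 < 3 < 4 < 5 < 6 < 7 < 8 < 9 < 10 and write every simplex with vertices in increasing order. Then dim K = 2 and the simplices of K are:

  0-simplices (10): [1], [2], [3], [4], [5], [6], [7], [8], [9], [10]
  1-simplices (18): [1,2], [1,4], [1,7], [1,10], [2,7], [2,10], [3,5], [3,6], [3,9], [4,7], [4,10], [5,6], [5,8], [5,9], [6,8], [6,9], [7,10], [8,9]
  2-simplices (12): [1,2,7], [1,2,10], [1,4,7], [1,4,10], [2,7,10], [3,5,6], [3,5,9], [3,6,9], [4,7,10], [5,6,8], [5,8,9], [6,8,9]

giving chain groups C_0 ≅ Z^10, C_1 ≅ Z^18, C_2 ≅ Z^12.

Boundary ∂_1: C_1 → C_0 is given by ∂[p,q] = [q] − [p]. For instance
  ∂[3,5] = [5] − [3].
The 10×18 boundary matrix has rank 8 and Smith normal form diag(1,1,1,1,1,1,1,1).

The boundary map ∂_2: C_2 → C_1 acts by ∂[p,q,r] = [q,r] − [p,r] + [p,q]. For instance
  ∂[1,4,7] = [4,7] − [1,7] + [1,4],
  ∂[3,6,9] = [6,9] − [3,9] + [3,6].
As a 18×12 matrix over Z this has rank 10, with invariant factors (1,1,1,1,1,1,1,1,1,1).

From H_k ≅ ker(∂_k) / im(∂_{k+1}) we obtain:

  H_0: rank C_0 − rank ∂_1 = 10 − 8 = 2, and the invariant factors of ∂_1 are all 1, so H_0 ≅ Z^2.
  H_1: rank ker ∂_1 − rank ∂_2 = (18 − 8) − 10 = 0, and the invariant factors of ∂_2 are all 1, so H_1 ≅ 0.
  H_2: rank ker ∂_2 − rank ∂_3 = (12 − 10) − 0 = 2, and there is no ∂_3, so H_2 ≅ Z^2.

(K is a triangulation of the disjoint union of the 2-sphere S^2 and the 2-sphere S^2.)

H_0 = Z^2,  H_1 = 0,  H_2 = Z^2.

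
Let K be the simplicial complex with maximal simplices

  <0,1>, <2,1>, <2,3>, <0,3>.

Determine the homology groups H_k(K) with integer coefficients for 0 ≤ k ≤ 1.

H_0 = Z,  H_1 = Z.

Fix the vertex order 0 < 1 < 2 < 3 and write every simplex with vertices in increasing order. Then dim K = 1 and the simplices of K are:

  0-simplices (4): [0], [1], [2], [3]
  1-simplices (4): [0,1], [0,3], [1,2], [2,3]

Hence C_0 ≅ Z^4, C_1 ≅ Z^4.

The boundary map ∂_1: C_1 → C_0 maps an edge to its endpoints' difference, ∂[p,q] = q − p. For instance
  ∂[2,3] = [3] − [2].
As a 4×4 matrix over Z this has rank 3, with invariant factors (1,1,1).

Now H_k = ker ∂_k / im ∂_{k+1}, so:

  H_0: rank C_0 − rank ∂_1 = 4 − 3 = 1, and the invariant factors of ∂_1 are all 1, so H_0 = Z.
  H_1: rank ker ∂_1 − rank ∂_2 = (4 − 3) − 0 = 1, and there is no ∂_2, so H_1 = Z.

As a check, the Euler characteristic is 4 − 4 = 0, which agrees with 1 − 1 = 0.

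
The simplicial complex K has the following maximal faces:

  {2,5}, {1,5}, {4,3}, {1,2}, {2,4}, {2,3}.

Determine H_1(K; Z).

Take the total order 1 < 2 < 3 < 4 < 5 on the vertex set. Then K (dimension 1) consists of the simplices:

  0-simplices (5): [1], [2], [3], [4], [5]
  1-simplices (6): [1,2], [1,5], [2,3], [2,4], [2,5], [3,4]

Hence C_0 ≅ Z^5, C_1 ≅ Z^6.

∂_1: C_1 → C_0 is given by ∂[p,q] = [q] − [p].
This gives a 5×6 integer matrix of rank 4; reducing to Smith normal form yields diagonal entries (1,1,1,1).

Now H_k = ker ∂_k / im ∂_{k+1}, so:

  H_1: rank ker ∂_1 − rank ∂_2 = (6 − 4) − 0 = 2, and there is no ∂_2, so H_1 ≅ Z^2.

H_1 = Z^2.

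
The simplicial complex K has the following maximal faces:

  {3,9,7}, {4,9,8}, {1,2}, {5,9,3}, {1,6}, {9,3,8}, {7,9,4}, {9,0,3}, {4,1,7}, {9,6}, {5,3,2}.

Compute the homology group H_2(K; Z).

H_2 = 0.

Fix the vertex order 0 < 1 < 2 < 3 < 4 < 5 < 6 < 7 < 8 < 9 and write every simplex with vertices in increasing order. Then dim K = 2 and the simplices of K are:

  0-simplices (10): [0], [1], [2], [3], [4], [5], [6], [7], [8], [9]
  1-simplices (19): [0,3], [0,9], [1,2], [1,4], [1,6], [1,7], [2,3], [2,5], [3,5], [3,7], [3,8], [3,9], [4,7], [4,8], [4,9], [5,9], [6,9], [7,9], [8,9]
  2-simplices (8): [0,3,9], [1,4,7], [2,3,5], [3,5,9], [3,7,9], [3,8,9], [4,7,9], [4,8,9]

Hence C_0 ≅ Z^10, C_1 ≅ Z^19, C_2 ≅ Z^8.

Boundary ∂_1: C_1 → C_0 sends each edge [p,q] (with p < q) to q − p. For instance
  ∂[2,3] = [3] − [2].
The resulting 10×19 matrix has rank 9, and its Smith normal form has invariant factors (1,1,1,1,1,1,1,1,1).

The boundary map ∂_2: C_2 → C_1 acts by ∂[p,q,r] = [q,r] − [p,r] + [p,q]. For instance
  ∂[3,8,9] = [8,9] − [3,9] + [3,8],
  ∂[4,7,9] = [7,9] − [4,9] + [4,7].
The resulting 19×8 matrix has rank 8, and its Smith normal form has invariant factors (1,1,1,1,1,1,1,1).

Computing H_k = (kernel of ∂_k) / (image of ∂_{k+1}):

  H_2: rank ker ∂_2 − rank ∂_3 = (8 − 8) − 0 = 0, and there is no ∂_3, so H_2 ≅ 0.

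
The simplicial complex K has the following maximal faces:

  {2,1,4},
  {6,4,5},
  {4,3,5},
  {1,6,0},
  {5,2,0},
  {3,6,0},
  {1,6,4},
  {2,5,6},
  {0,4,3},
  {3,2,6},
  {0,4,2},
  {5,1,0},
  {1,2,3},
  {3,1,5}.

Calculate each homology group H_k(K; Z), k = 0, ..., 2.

H_0 ≅ Z,  H_1 ≅ Z^2,  H_2 ≅ Z.

We work with the vertex ordering 0 < 1 < 2 < 3 < 4 < 5 < 6. The simplices of K, each written with vertices in increasing order, are:

  0-simplices (7): [0], [1], [2], [3], [4], [5], [6]
  1-simplices (21): [0,1], [0,2], [0,3], [0,4], [0,5], [0,6], [1,2], [1,3], [1,4], [1,5], [1,6], [2,3], [2,4], [2,5], [2,6], [3,4], [3,5], [3,6], [4,5], [4,6], [5,6]
  2-simplices (14): [0,1,5], [0,1,6], [0,2,4], [0,2,5], [0,3,4], [0,3,6], [1,2,3], [1,2,4], [1,3,5], [1,4,6], [2,3,6], [2,5,6], [3,4,5], [4,5,6]

giving chain groups C_0 ≅ Z^7, C_1 ≅ Z^21, C_2 ≅ Z^14.

The boundary map ∂_1: C_1 → C_0 maps an edge to its endpoints' difference, ∂[p,q] = q − p.
This gives a 7×21 integer matrix of rank 6; reducing to Smith normal form yields diagonal entries (1,1,1,1,1,1).

The boundary map ∂_2: C_2 → C_1 acts by ∂[p,q,r] = [q,r] − [p,r] + [p,q]. For instance
  ∂[0,1,5] = [1,5] − [0,5] + [0,1],
  ∂[1,2,3] = [2,3] − [1,3] + [1,2].
The resulting 21×14 matrix has rank 13, and its Smith normal form has invariant factors (1,1,1,1,1,1,1,1,1,1,1,1,1).

Reading off H_k = ker ∂_k / im ∂_{k+1}:

  H_0: rank C_0 − rank ∂_1 = 7 − 6 = 1, and the invariant factors of ∂_1 are all 1, so H_0 = Z.
  H_1: rank ker ∂_1 − rank ∂_2 = (21 − 6) − 13 = 2, and the invariant factors of ∂_2 are all 1, so H_1 = Z^2.
  H_2: rank ker ∂_2 − rank ∂_3 = (14 − 13) − 0 = 1, and there is no ∂_3, so H_2 = Z.

As a check, the Euler characteristic is 7 − 21 + 14 = 0, which agrees with 1 − 2 + 1 = 0.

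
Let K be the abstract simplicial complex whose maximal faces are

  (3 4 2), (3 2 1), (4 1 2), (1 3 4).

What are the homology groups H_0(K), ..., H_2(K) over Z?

Order the vertices as 1 < 2 < 3 < 4. Listing each simplex with vertices in this order, K has dimension 2 with simplices:

  0-simplices (4): [1], [2], [3], [4]
  1-simplices (6): [1,2], [1,3], [1,4], [2,3], [2,4], [3,4]
  2-simplices (4): [1,2,3], [1,2,4], [1,3,4], [2,3,4]

so the chain groups are C_0 ≅ Z^4, C_1 ≅ Z^6, C_2 ≅ Z^4.

Boundary ∂_1: C_1 → C_0 is given by ∂[p,q] = [q] − [p]. For instance
  ∂[1,4] = [4] − [1].
The 4×6 boundary matrix has rank 3 and Smith normal form diag(1,1,1).

The boundary map ∂_2: C_2 → C_1 maps a triangle to the signed sum of its edges. For instance
  ∂[2,3,4] = [3,4] − [2,4] + [2,3],
  ∂[1,2,3] = [2,3] − [1,3] + [1,2].
The resulting 6×4 matrix has rank 3, and its Smith normal form has invariant factors (1,1,1).

From H_k ≅ ker(∂_k) / im(∂_{k+1}) we obtain:

  H_0: rank C_0 − rank ∂_1 = 4 − 3 = 1, and the invariant factors of ∂_1 are all 1, so H_0 = Z.
  H_1: rank ker ∂_1 − rank ∂_2 = (6 − 3) − 3 = 0, and the invariant factors of ∂_2 are all 1, so H_1 = 0.
  H_2: rank ker ∂_2 − rank ∂_3 = (4 − 3) − 0 = 1, and there is no ∂_3, so H_2 = Z.

As a check, the Euler characteristic is 4 − 6 + 4 = 2, which agrees with 1 − 0 + 1 = 2.

H_0 = Z,  H_1 = 0,  H_2 = Z.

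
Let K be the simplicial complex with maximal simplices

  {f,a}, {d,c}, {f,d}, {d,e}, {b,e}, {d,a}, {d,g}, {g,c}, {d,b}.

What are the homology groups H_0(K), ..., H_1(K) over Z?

We work with the vertex ordering a < b < c < d < e < f < g. The simplices of K, each written with vertices in increasing order, are:

  0-simplices (7): a, b, c, d, e, f, g
  1-simplices (9): ad, af, bd, be, cd, cg, de, df, dg

so the chain groups are C_0 ≅ Z^7, C_1 ≅ Z^9.

Boundary ∂_1: C_1 → C_0 is given by ∂[p,q] = [q] − [p].
This gives a 7×9 integer matrix of rank 6; reducing to Smith normal form yields diagonal entries (1,1,1,1,1,1).

Computing H_k = (kernel of ∂_k) / (image of ∂_{k+1}):

  H_0: rank C_0 − rank ∂_1 = 7 − 6 = 1, and the invariant factors of ∂_1 are all 1, so H_0 ≅ Z.
  H_1: rank ker ∂_1 − rank ∂_2 = (9 − 6) − 0 = 3, and there is no ∂_2, so H_1 ≅ Z^3.

(K is a triangulation of a wedge of 3 circles.)

H_0 = Z,  H_1 = Z^3.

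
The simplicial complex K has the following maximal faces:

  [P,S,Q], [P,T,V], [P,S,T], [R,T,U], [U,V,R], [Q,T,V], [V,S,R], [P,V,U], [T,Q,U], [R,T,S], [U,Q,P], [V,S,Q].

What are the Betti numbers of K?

b_0 = 1, b_1 = 0, b_2 = 0.

Order the vertices as P < Q < R < S < T < U < V. Listing each simplex with vertices in this order, K has dimension 2 with simplices:

  0-simplices (7): P, Q, R, S, T, U, V
  1-simplices (18): PQ, PS, PT, PU, PV, QS, QT, QU, QV, RS, RT, RU, RV, ST, SV, TU, TV, UV
  2-simplices (12): PQS, PQU, PST, PTV, PUV, QSV, QTU, QTV, RST, RSV, RTU, RUV

giving chain groups C_0 ≅ Z^7, C_1 ≅ Z^18, C_2 ≅ Z^12.

∂_1: C_1 → C_0 maps an edge to its endpoints' difference, ∂[p,q] = q − p. For instance
  ∂QS = S − Q.
This gives a 7×18 integer matrix of rank 6; reducing to Smith normal form yields diagonal entries (1,1,1,1,1,1).

Boundary ∂_2: C_2 → C_1 maps a triangle to the signed sum of its edges. For instance
  ∂PQS = QS − PS + PQ,
  ∂RST = ST − RT + RS.
The resulting 18×12 matrix has rank 12, and its Smith normal form has invariant factors (1,1,1,1,1,1,1,1,1,1,1,2).

Computing H_k = (kernel of ∂_k) / (image of ∂_{k+1}):

  H_0: rank C_0 − rank ∂_1 = 7 − 6 = 1, and the invariant factors of ∂_1 are all 1, so H_0 = Z.
  H_1: rank ker ∂_1 − rank ∂_2 = (18 − 6) − 12 = 0, and ∂_2 has invariant factor 2 > 1, so H_1 = Z/2Z.
  H_2: rank ker ∂_2 − rank ∂_3 = (12 − 12) − 0 = 0, and there is no ∂_3, so H_2 = 0.

As a check, the Euler characteristic is 7 − 18 + 12 = 1, which agrees with 1 − 0 + 0 = 1.

Hence the Betti numbers are b_0 = 1, b_1 = 0, b_2 = 0.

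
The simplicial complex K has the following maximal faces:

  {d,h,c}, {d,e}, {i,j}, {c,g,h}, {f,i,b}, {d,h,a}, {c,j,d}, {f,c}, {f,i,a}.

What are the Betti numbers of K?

We work with the vertex ordering a < b < c < d < e < f < g < h < i < j. The simplices of K, each written with vertices in increasing order, are:

  0-simplices (10): a, b, c, d, e, f, g, h, i, j
  1-simplices (17): ad, af, ah, ai, bf, bi, cd, cf, cg, ch, cj, de, dh, dj, fi, gh, ij
  2-simplices (6): adh, afi, bfi, cdh, cdj, cgh

Hence C_0 ≅ Z^10, C_1 ≅ Z^17, C_2 ≅ Z^6.

Boundary ∂_1: C_1 → C_0 sends each edge [p,q] (with p < q) to q − p. For instance
  ∂dh = h − d.
This gives a 10×17 integer matrix of rank 9; reducing to Smith normal form yields diagonal entries (1,1,1,1,1,1,1,1,1).

∂_2: C_2 → C_1 sends each 2-simplex [p,q,r] to [q,r] − [p,r] + [p,q]. For instance
  ∂cdh = dh − ch + cd,
  ∂bfi = fi − bi + bf.
As a 17×6 matrix over Z this has rank 6, with invariant factors (1,1,1,1,1,1).

Now H_k = ker ∂_k / im ∂_{k+1}, so:

  H_0: rank C_0 − rank ∂_1 = 10 − 9 = 1, and the invariant factors of ∂_1 are all 1, so H_0 = Z.
  H_1: rank ker ∂_1 − rank ∂_2 = (17 − 9) − 6 = 2, and the invariant factors of ∂_2 are all 1, so H_1 = Z^2.
  H_2: rank ker ∂_2 − rank ∂_3 = (6 − 6) − 0 = 0, and there is no ∂_3, so H_2 = 0.

As a check, the Euler characteristic is 10 − 17 + 6 = -1, which agrees with 1 − 2 + 0 = -1.

Hence the Betti numbers are b_0 = 1, b_1 = 2, b_2 = 0.

b_0 = 1, b_1 = 2, b_2 = 0.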